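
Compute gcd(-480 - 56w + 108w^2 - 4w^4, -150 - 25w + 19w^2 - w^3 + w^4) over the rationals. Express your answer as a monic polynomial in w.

Euclidean algorithm in ℚ[w]:
  -4w^4 + 108w^2 - 56w - 480 = (-4)(w^4 - w^3 + 19w^2 - 25w - 150) + (-4w^3 + 184w^2 - 156w - 1080)
  w^4 - w^3 + 19w^2 - 25w - 150 = (-(1/4)w - 45/4)(-4w^3 + 184w^2 - 156w - 1080) + (2050w^2 - 2050w - 12300)
  -4w^3 + 184w^2 - 156w - 1080 = (-(2/1025)w + 18/205)(2050w^2 - 2050w - 12300) + (0)
Last nonzero remainder: 2050w^2 - 2050w - 12300. Dividing through by 2050 gives the monic gcd w^2 - w - 6.

-6 - w + w^2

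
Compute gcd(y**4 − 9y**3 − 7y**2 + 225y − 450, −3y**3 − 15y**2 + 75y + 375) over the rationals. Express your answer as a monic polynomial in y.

Apply the Euclidean algorithm:
  y**4 − 9y**3 − 7y**2 + 225y − 450 = (−(1/3)y + 14/3)(−3y**3 − 15y**2 + 75y + 375) + (88y**2 − 2200)
  −3y**3 − 15y**2 + 75y + 375 = (−(3/88)y − 15/88)(88y**2 − 2200) + (0)
Last nonzero remainder: 88y**2 − 2200. Dividing through by 88 gives the monic gcd y**2 − 25.

y**2 − 25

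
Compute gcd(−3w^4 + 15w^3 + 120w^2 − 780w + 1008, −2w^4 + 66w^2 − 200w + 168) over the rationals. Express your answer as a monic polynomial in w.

Repeated division with remainder:
  −3w^4 + 15w^3 + 120w^2 − 780w + 1008 = (3/2)(−2w^4 + 66w^2 − 200w + 168) + (15w^3 + 21w^2 − 480w + 756)
  −2w^4 + 66w^2 − 200w + 168 = (−(2/15)w + 14/75)(15w^3 + 21w^2 − 480w + 756) + (−(48/25)w^2 − (48/5)w + 672/25)
  15w^3 + 21w^2 − 480w + 756 = (−(125/16)w + 225/8)(−(48/25)w^2 − (48/5)w + 672/25) + (0)
Last nonzero remainder: −(48/25)w^2 − (48/5)w + 672/25. Dividing through by −48/25 gives the monic gcd w^2 + 5w − 14.

w^2 + 5w − 14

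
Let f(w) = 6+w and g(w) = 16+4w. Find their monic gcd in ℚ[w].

1

Euclidean algorithm in ℚ[w]:
  w+6 = (1/4)(4w+16) + (2)
  4w+16 = (2w+8)(2) + (0)
The last nonzero remainder is the constant 2, so the polynomials are coprime and gcd = 1.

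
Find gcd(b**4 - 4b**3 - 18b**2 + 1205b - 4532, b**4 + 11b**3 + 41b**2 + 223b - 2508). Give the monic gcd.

Repeated division with remainder:
  b**4 - 4b**3 - 18b**2 + 1205b - 4532 = (b**4 + 11b**3 + 41b**2 + 223b - 2508) + (-15b**3 - 59b**2 + 982b - 2024)
  b**4 + 11b**3 + 41b**2 + 223b - 2508 = (-(1/15)b - 106/225)(-15b**3 - 59b**2 + 982b - 2024) + ((17701/225)b**2 + (123907/225)b - 778844/225)
  -15b**3 - 59b**2 + 982b - 2024 = (-(3375/17701)b + 10350/17701)((17701/225)b**2 + (123907/225)b - 778844/225) + (0)
Last nonzero remainder: (17701/225)b**2 + (123907/225)b - 778844/225. Dividing through by 17701/225 gives the monic gcd b**2 + 7b - 44.

b**2 + 7b - 44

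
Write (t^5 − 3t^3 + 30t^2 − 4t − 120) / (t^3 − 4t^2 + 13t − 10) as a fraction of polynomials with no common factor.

Apply the Euclidean algorithm:
  t^5 − 3t^3 + 30t^2 − 4t − 120 = (t^2 + 4t)(t^3 − 4t^2 + 13t − 10) + (−12t^2 + 36t − 120)
  t^3 − 4t^2 + 13t − 10 = (−(1/12)t + 1/12)(−12t^2 + 36t − 120) + (0)
Last nonzero remainder: −12t^2 + 36t − 120. Dividing through by −12 gives the monic gcd t^2 − 3t + 10.
Cancel t^2 − 3t + 10 from numerator and denominator to get the reduced form.

(t^3 + 3t^2 − 4t − 12)/(t − 1)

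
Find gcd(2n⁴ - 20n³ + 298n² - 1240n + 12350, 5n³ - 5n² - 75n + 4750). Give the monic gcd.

n² - 11n + 95

Apply the Euclidean algorithm:
  2n⁴ - 20n³ + 298n² - 1240n + 12350 = ((2/5)n - 18/5)(5n³ - 5n² - 75n + 4750) + (310n² - 3410n + 29450)
  5n³ - 5n² - 75n + 4750 = ((1/62)n + 5/31)(310n² - 3410n + 29450) + (0)
Last nonzero remainder: 310n² - 3410n + 29450. Dividing through by 310 gives the monic gcd n² - 11n + 95.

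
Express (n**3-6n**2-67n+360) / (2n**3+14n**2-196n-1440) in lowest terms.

Repeated division with remainder:
  n**3-6n**2-67n+360 = (1/2)(2n**3+14n**2-196n-1440) + (-13n**2+31n+1080)
  2n**3+14n**2-196n-1440 = (-(2/13)n-244/169)(-13n**2+31n+1080) + ((2520/169)n+20160/169)
  -13n**2+31n+1080 = (-(2197/2520)n+507/56)((2520/169)n+20160/169) + (0)
Last nonzero remainder: (2520/169)n+20160/169. Dividing through by 2520/169 gives the monic gcd n+8.
Cancel n+8 from numerator and denominator to get the reduced form.

(n**2-14n+45)/(2n**2-2n-180)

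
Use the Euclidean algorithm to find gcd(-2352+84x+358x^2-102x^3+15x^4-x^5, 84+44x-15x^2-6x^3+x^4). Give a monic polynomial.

-14-5x+x^2

Repeated division with remainder:
  -x^5+15x^4-102x^3+358x^2+84x-2352 = (-x+9)(x^4-6x^3-15x^2+44x+84) + (-63x^3+537x^2-228x-3108)
  x^4-6x^3-15x^2+44x+84 = (-(1/63)x-53/1323)(-63x^3+537x^2-228x-3108) + ((1276/441)x^2-(6380/441)x-2552/63)
  -63x^3+537x^2-228x-3108 = (-(27783/1276)x+48951/638)((1276/441)x^2-(6380/441)x-2552/63) + (0)
Last nonzero remainder: (1276/441)x^2-(6380/441)x-2552/63. Dividing through by 1276/441 gives the monic gcd x^2-5x-14.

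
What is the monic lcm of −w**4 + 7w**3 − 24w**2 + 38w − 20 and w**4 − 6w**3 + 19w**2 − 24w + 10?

Apply the Euclidean algorithm:
  −w**4 + 7w**3 − 24w**2 + 38w − 20 = (−1)(w**4 − 6w**3 + 19w**2 − 24w + 10) + (w**3 − 5w**2 + 14w − 10)
  w**4 − 6w**3 + 19w**2 − 24w + 10 = (w − 1)(w**3 − 5w**2 + 14w − 10) + (0)
The last nonzero remainder w**3 − 5w**2 + 14w − 10 is already monic.
Then lcm(f, g) = f·g / gcd(f, g); expanding and making the result monic gives the answer.

w**5 − 8w**4 + 31w**3 − 62w**2 + 58w − 20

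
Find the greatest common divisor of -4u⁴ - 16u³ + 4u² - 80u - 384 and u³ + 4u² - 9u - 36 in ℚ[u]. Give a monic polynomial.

u² + 7u + 12

Repeated division with remainder:
  -4u⁴ - 16u³ + 4u² - 80u - 384 = (-4u)(u³ + 4u² - 9u - 36) + (-32u² - 224u - 384)
  u³ + 4u² - 9u - 36 = (-(1/32)u + 3/32)(-32u² - 224u - 384) + (0)
Last nonzero remainder: -32u² - 224u - 384. Dividing through by -32 gives the monic gcd u² + 7u + 12.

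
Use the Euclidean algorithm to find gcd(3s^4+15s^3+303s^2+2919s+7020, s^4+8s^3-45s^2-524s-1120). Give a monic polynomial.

s^2+9s+20

Apply the Euclidean algorithm:
  3s^4+15s^3+303s^2+2919s+7020 = (3)(s^4+8s^3-45s^2-524s-1120) + (-9s^3+438s^2+4491s+10380)
  s^4+8s^3-45s^2-524s-1120 = (-(1/9)s-170/27)(-9s^3+438s^2+4491s+10380) + ((28906/9)s^2+28906s+578120/9)
  -9s^3+438s^2+4491s+10380 = (-(81/28906)s+4671/28906)((28906/9)s^2+28906s+578120/9) + (0)
Last nonzero remainder: (28906/9)s^2+28906s+578120/9. Dividing through by 28906/9 gives the monic gcd s^2+9s+20.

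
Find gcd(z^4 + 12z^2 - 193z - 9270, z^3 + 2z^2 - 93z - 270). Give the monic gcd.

Repeated division with remainder:
  z^4 + 12z^2 - 193z - 9270 = (z - 2)(z^3 + 2z^2 - 93z - 270) + (109z^2 - 109z - 9810)
  z^3 + 2z^2 - 93z - 270 = ((1/109)z + 3/109)(109z^2 - 109z - 9810) + (0)
Last nonzero remainder: 109z^2 - 109z - 9810. Dividing through by 109 gives the monic gcd z^2 - z - 90.

z^2 - z - 90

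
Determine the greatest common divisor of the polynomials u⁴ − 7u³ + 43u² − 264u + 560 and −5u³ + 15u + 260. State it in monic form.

u − 4

Euclidean algorithm in ℚ[u]:
  u⁴ − 7u³ + 43u² − 264u + 560 = (−(1/5)u + 7/5)(−5u³ + 15u + 260) + (46u² − 233u + 196)
  −5u³ + 15u + 260 = (−(5/46)u − 1165/2116)(46u² − 233u + 196) + (−(194625/2116)u + 194625/529)
  46u² − 233u + 196 = (−(97336/194625)u + 103684/194625)(−(194625/2116)u + 194625/529) + (0)
Last nonzero remainder: −(194625/2116)u + 194625/529. Dividing through by −194625/2116 gives the monic gcd u − 4.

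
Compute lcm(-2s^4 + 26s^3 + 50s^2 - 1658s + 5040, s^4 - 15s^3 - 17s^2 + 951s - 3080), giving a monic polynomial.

s^5 - 24s^4 + 118s^3 + 1104s^2 - 11639s + 27720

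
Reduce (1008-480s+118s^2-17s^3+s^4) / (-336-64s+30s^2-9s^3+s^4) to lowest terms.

(-6+s)/(2+s)

Apply the Euclidean algorithm:
  s^4-17s^3+118s^2-480s+1008 = (s^4-9s^3+30s^2-64s-336) + (-8s^3+88s^2-416s+1344)
  s^4-9s^3+30s^2-64s-336 = (-(1/8)s-1/4)(-8s^3+88s^2-416s+1344) + (0)
Last nonzero remainder: -8s^3+88s^2-416s+1344. Dividing through by -8 gives the monic gcd s^3-11s^2+52s-168.
Cancel s^3-11s^2+52s-168 from numerator and denominator to get the reduced form.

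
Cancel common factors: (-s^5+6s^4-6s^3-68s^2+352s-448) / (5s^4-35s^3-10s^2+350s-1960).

(-s^2+6s-8)/(5s-35)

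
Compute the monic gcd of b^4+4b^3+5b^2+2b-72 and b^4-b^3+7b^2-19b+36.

b^2+2b+9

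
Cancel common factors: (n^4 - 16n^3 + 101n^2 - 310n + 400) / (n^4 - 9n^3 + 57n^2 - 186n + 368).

Euclidean algorithm in ℚ[n]:
  n^4 - 16n^3 + 101n^2 - 310n + 400 = (n^4 - 9n^3 + 57n^2 - 186n + 368) + (-7n^3 + 44n^2 - 124n + 32)
  n^4 - 9n^3 + 57n^2 - 186n + 368 = (-(1/7)n + 19/49)(-7n^3 + 44n^2 - 124n + 32) + ((1089/49)n^2 - (6534/49)n + 17424/49)
  -7n^3 + 44n^2 - 124n + 32 = (-(343/1089)n + 98/1089)((1089/49)n^2 - (6534/49)n + 17424/49) + (0)
Last nonzero remainder: (1089/49)n^2 - (6534/49)n + 17424/49. Dividing through by 1089/49 gives the monic gcd n^2 - 6n + 16.
Cancel n^2 - 6n + 16 from numerator and denominator to get the reduced form.

(n^2 - 10n + 25)/(n^2 - 3n + 23)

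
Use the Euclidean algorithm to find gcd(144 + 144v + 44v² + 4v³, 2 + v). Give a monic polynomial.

2 + v

Repeated division with remainder:
  4v³ + 44v² + 144v + 144 = (4v² + 36v + 72)(v + 2) + (0)
The last nonzero remainder v + 2 is already monic.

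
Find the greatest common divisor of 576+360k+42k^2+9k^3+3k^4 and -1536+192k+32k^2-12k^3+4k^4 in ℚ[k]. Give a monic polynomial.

96+12k+k^2+k^3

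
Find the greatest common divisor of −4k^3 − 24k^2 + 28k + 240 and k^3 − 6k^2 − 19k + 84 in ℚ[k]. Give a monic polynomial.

By polynomial division,
  −4k^3 − 24k^2 + 28k + 240 = (−4)(k^3 − 6k^2 − 19k + 84) + (−48k^2 − 48k + 576)
  k^3 − 6k^2 − 19k + 84 = (−(1/48)k + 7/48)(−48k^2 − 48k + 576) + (0)
Last nonzero remainder: −48k^2 − 48k + 576. Dividing through by −48 gives the monic gcd k^2 + k − 12.

k^2 + k − 12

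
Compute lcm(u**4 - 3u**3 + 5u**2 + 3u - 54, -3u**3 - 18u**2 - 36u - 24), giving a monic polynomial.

By polynomial division,
  u**4 - 3u**3 + 5u**2 + 3u - 54 = (-(1/3)u + 3)(-3u**3 - 18u**2 - 36u - 24) + (47u**2 + 103u + 18)
  -3u**3 - 18u**2 - 36u - 24 = (-(3/47)u - 537/2209)(47u**2 + 103u + 18) + (-(21675/2209)u - 43350/2209)
  47u**2 + 103u + 18 = (-(103823/21675)u - 6627/7225)(-(21675/2209)u - 43350/2209) + (0)
Last nonzero remainder: -(21675/2209)u - 43350/2209. Dividing through by -21675/2209 gives the monic gcd u + 2.
Then lcm(f, g) = f·g / gcd(f, g); expanding and making the result monic gives the answer.

u**6 + u**5 - 3u**4 + 11u**3 - 22u**2 - 204u - 216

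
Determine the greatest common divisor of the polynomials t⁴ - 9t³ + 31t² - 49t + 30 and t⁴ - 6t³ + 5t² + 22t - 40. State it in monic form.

Euclidean algorithm in ℚ[t]:
  t⁴ - 9t³ + 31t² - 49t + 30 = (t⁴ - 6t³ + 5t² + 22t - 40) + (-3t³ + 26t² - 71t + 70)
  t⁴ - 6t³ + 5t² + 22t - 40 = (-(1/3)t - 8/9)(-3t³ + 26t² - 71t + 70) + ((40/9)t² - (160/9)t + 200/9)
  -3t³ + 26t² - 71t + 70 = (-(27/40)t + 63/20)((40/9)t² - (160/9)t + 200/9) + (0)
Last nonzero remainder: (40/9)t² - (160/9)t + 200/9. Dividing through by 40/9 gives the monic gcd t² - 4t + 5.

t² - 4t + 5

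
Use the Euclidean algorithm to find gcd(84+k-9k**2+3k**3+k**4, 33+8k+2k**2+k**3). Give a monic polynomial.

By polynomial division,
  k**4+3k**3-9k**2+k+84 = (k+1)(k**3+2k**2+8k+33) + (-19k**2-40k+51)
  k**3+2k**2+8k+33 = (-(1/19)k+2/361)(-19k**2-40k+51) + ((3937/361)k+11811/361)
  -19k**2-40k+51 = (-(6859/3937)k+6137/3937)((3937/361)k+11811/361) + (0)
Last nonzero remainder: (3937/361)k+11811/361. Dividing through by 3937/361 gives the monic gcd k+3.

3+k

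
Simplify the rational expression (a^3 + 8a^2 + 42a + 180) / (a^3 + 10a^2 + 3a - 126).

(a^2 + 2a + 30)/(a^2 + 4a - 21)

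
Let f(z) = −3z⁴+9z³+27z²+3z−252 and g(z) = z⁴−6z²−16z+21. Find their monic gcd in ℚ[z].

Repeated division with remainder:
  −3z⁴+9z³+27z²+3z−252 = (−3)(z⁴−6z²−16z+21) + (9z³+9z²−45z−189)
  z⁴−6z²−16z+21 = ((1/9)z−1/9)(9z³+9z²−45z−189) + (0)
Last nonzero remainder: 9z³+9z²−45z−189. Dividing through by 9 gives the monic gcd z³+z²−5z−21.

z³+z²−5z−21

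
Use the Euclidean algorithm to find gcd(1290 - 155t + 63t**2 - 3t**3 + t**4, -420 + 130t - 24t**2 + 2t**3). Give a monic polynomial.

30 - 5t + t**2

By polynomial division,
  t**4 - 3t**3 + 63t**2 - 155t + 1290 = ((1/2)t + 9/2)(2t**3 - 24t**2 + 130t - 420) + (106t**2 - 530t + 3180)
  2t**3 - 24t**2 + 130t - 420 = ((1/53)t - 7/53)(106t**2 - 530t + 3180) + (0)
Last nonzero remainder: 106t**2 - 530t + 3180. Dividing through by 106 gives the monic gcd t**2 - 5t + 30.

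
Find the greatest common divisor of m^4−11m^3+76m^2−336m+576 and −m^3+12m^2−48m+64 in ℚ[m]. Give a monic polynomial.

Repeated division with remainder:
  m^4−11m^3+76m^2−336m+576 = (−m−1)(−m^3+12m^2−48m+64) + (40m^2−320m+640)
  −m^3+12m^2−48m+64 = (−(1/40)m+1/10)(40m^2−320m+640) + (0)
Last nonzero remainder: 40m^2−320m+640. Dividing through by 40 gives the monic gcd m^2−8m+16.

m^2−8m+16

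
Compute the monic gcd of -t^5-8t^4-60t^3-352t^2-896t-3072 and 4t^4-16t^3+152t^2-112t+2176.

t^2+2t+16

Repeated division with remainder:
  -t^5-8t^4-60t^3-352t^2-896t-3072 = (-(1/4)t-3)(4t^4-16t^3+152t^2-112t+2176) + (-70t^3+76t^2-688t+3456)
  4t^4-16t^3+152t^2-112t+2176 = (-(2/35)t+204/1225)(-70t^3+76t^2-688t+3456) + ((122536/1225)t^2+(245072/1225)t+1960576/1225)
  -70t^3+76t^2-688t+3456 = (-(42875/61268)t+33075/15317)((122536/1225)t^2+(245072/1225)t+1960576/1225) + (0)
Last nonzero remainder: (122536/1225)t^2+(245072/1225)t+1960576/1225. Dividing through by 122536/1225 gives the monic gcd t^2+2t+16.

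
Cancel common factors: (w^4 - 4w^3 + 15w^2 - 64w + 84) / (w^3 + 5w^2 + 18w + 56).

(w^2 - 5w + 6)/(w + 4)

Euclidean algorithm in ℚ[w]:
  w^4 - 4w^3 + 15w^2 - 64w + 84 = (w - 9)(w^3 + 5w^2 + 18w + 56) + (42w^2 + 42w + 588)
  w^3 + 5w^2 + 18w + 56 = ((1/42)w + 2/21)(42w^2 + 42w + 588) + (0)
Last nonzero remainder: 42w^2 + 42w + 588. Dividing through by 42 gives the monic gcd w^2 + w + 14.
Cancel w^2 + w + 14 from numerator and denominator to get the reduced form.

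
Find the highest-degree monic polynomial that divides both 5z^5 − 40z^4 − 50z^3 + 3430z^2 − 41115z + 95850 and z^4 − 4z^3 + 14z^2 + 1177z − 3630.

Apply the Euclidean algorithm:
  5z^5 − 40z^4 − 50z^3 + 3430z^2 − 41115z + 95850 = (5z − 20)(z^4 − 4z^3 + 14z^2 + 1177z − 3630) + (−200z^3 − 2175z^2 + 575z + 23250)
  z^4 − 4z^3 + 14z^2 + 1177z − 3630 = (−(1/200)z + 119/1600)(−200z^3 − 2175z^2 + 575z + 23250) + ((11433/64)z^2 + (80031/64)z − 171495/32)
  −200z^3 − 2175z^2 + 575z + 23250 = (−(12800/11433)z − 49600/11433)((11433/64)z^2 + (80031/64)z − 171495/32) + (0)
Last nonzero remainder: (11433/64)z^2 + (80031/64)z − 171495/32. Dividing through by 11433/64 gives the monic gcd z^2 + 7z − 30.

z^2 + 7z − 30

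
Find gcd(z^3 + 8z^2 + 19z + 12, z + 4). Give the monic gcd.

By polynomial division,
  z^3 + 8z^2 + 19z + 12 = (z^2 + 4z + 3)(z + 4) + (0)
The last nonzero remainder z + 4 is already monic.

z + 4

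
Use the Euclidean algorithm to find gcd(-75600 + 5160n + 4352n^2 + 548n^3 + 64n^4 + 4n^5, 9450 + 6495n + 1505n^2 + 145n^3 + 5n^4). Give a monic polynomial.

70 + 17n + n^2

Repeated division with remainder:
  4n^5 + 64n^4 + 548n^3 + 4352n^2 + 5160n - 75600 = ((4/5)n - 52/5)(5n^4 + 145n^3 + 1505n^2 + 6495n + 9450) + (852n^3 + 14808n^2 + 65148n + 22680)
  5n^4 + 145n^3 + 1505n^2 + 6495n + 9450 = ((5/852)n + 1375/20164)(852n^3 + 14808n^2 + 65148n + 22680) + ((569160/5041)n^2 + (9675720/5041)n + 39841200/5041)
  852n^3 + 14808n^2 + 65148n + 22680 = ((357911/47430)n + 15123/5270)((569160/5041)n^2 + (9675720/5041)n + 39841200/5041) + (0)
Last nonzero remainder: (569160/5041)n^2 + (9675720/5041)n + 39841200/5041. Dividing through by 569160/5041 gives the monic gcd n^2 + 17n + 70.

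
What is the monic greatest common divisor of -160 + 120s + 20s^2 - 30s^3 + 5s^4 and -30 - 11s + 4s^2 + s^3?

Apply the Euclidean algorithm:
  5s^4 - 30s^3 + 20s^2 + 120s - 160 = (5s - 50)(s^3 + 4s^2 - 11s - 30) + (275s^2 - 280s - 1660)
  s^3 + 4s^2 - 11s - 30 = ((1/275)s + 276/15125)(275s^2 - 280s - 1660) + ((441/3025)s + 882/3025)
  275s^2 - 280s - 1660 = ((831875/441)s - 2510750/441)((441/3025)s + 882/3025) + (0)
Last nonzero remainder: (441/3025)s + 882/3025. Dividing through by 441/3025 gives the monic gcd s + 2.

2 + s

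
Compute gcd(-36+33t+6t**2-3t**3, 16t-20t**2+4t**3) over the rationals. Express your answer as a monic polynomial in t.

4-5t+t**2

By polynomial division,
  -3t**3+6t**2+33t-36 = (-3/4)(4t**3-20t**2+16t) + (-9t**2+45t-36)
  4t**3-20t**2+16t = (-(4/9)t)(-9t**2+45t-36) + (0)
Last nonzero remainder: -9t**2+45t-36. Dividing through by -9 gives the monic gcd t**2-5t+4.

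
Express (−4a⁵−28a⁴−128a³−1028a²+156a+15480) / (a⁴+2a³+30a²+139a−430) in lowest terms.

(−4a²−12a+72)/(a−2)

Repeated division with remainder:
  −4a⁵−28a⁴−128a³−1028a²+156a+15480 = (−4a−20)(a⁴+2a³+30a²+139a−430) + (32a³+128a²+1216a+6880)
  a⁴+2a³+30a²+139a−430 = ((1/32)a−1/16)(32a³+128a²+1216a+6880) + (0)
Last nonzero remainder: 32a³+128a²+1216a+6880. Dividing through by 32 gives the monic gcd a³+4a²+38a+215.
Cancel a³+4a²+38a+215 from numerator and denominator to get the reduced form.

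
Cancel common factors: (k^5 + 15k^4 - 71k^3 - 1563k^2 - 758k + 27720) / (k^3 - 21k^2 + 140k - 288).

(k^3 + 28k^2 + 257k + 770)/(k - 8)

Euclidean algorithm in ℚ[k]:
  k^5 + 15k^4 - 71k^3 - 1563k^2 - 758k + 27720 = (k^2 + 36k + 545)(k^3 - 21k^2 + 140k - 288) + (5130k^2 - 66690k + 184680)
  k^3 - 21k^2 + 140k - 288 = ((1/5130)k - 4/2565)(5130k^2 - 66690k + 184680) + (0)
Last nonzero remainder: 5130k^2 - 66690k + 184680. Dividing through by 5130 gives the monic gcd k^2 - 13k + 36.
Cancel k^2 - 13k + 36 from numerator and denominator to get the reduced form.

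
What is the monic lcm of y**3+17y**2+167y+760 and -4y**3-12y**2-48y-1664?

y**5+12y**4+134y**3+809y**2+4884y+39520

By polynomial division,
  y**3+17y**2+167y+760 = (-1/4)(-4y**3-12y**2-48y-1664) + (14y**2+155y+344)
  -4y**3-12y**2-48y-1664 = (-(2/7)y+113/49)(14y**2+155y+344) + (-(15051/49)y-120408/49)
  14y**2+155y+344 = (-(686/15051)y-2107/15051)(-(15051/49)y-120408/49) + (0)
Last nonzero remainder: -(15051/49)y-120408/49. Dividing through by -15051/49 gives the monic gcd y+8.
Then lcm(f, g) = f·g / gcd(f, g); expanding and making the result monic gives the answer.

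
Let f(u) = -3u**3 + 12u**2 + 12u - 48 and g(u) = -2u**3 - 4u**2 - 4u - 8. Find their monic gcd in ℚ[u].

Euclidean algorithm in ℚ[u]:
  -3u**3 + 12u**2 + 12u - 48 = (3/2)(-2u**3 - 4u**2 - 4u - 8) + (18u**2 + 18u - 36)
  -2u**3 - 4u**2 - 4u - 8 = (-(1/9)u - 1/9)(18u**2 + 18u - 36) + (-6u - 12)
  18u**2 + 18u - 36 = (-3u + 3)(-6u - 12) + (0)
Last nonzero remainder: -6u - 12. Dividing through by -6 gives the monic gcd u + 2.

u + 2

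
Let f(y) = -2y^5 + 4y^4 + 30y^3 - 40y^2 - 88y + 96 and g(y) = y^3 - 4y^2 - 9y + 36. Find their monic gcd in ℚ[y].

By polynomial division,
  -2y^5 + 4y^4 + 30y^3 - 40y^2 - 88y + 96 = (-2y^2 - 4y - 4)(y^3 - 4y^2 - 9y + 36) + (-20y^2 + 20y + 240)
  y^3 - 4y^2 - 9y + 36 = (-(1/20)y + 3/20)(-20y^2 + 20y + 240) + (0)
Last nonzero remainder: -20y^2 + 20y + 240. Dividing through by -20 gives the monic gcd y^2 - y - 12.

y^2 - y - 12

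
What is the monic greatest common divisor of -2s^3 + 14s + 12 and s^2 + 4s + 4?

s + 2

Apply the Euclidean algorithm:
  -2s^3 + 14s + 12 = (-2s + 8)(s^2 + 4s + 4) + (-10s - 20)
  s^2 + 4s + 4 = (-(1/10)s - 1/5)(-10s - 20) + (0)
Last nonzero remainder: -10s - 20. Dividing through by -10 gives the monic gcd s + 2.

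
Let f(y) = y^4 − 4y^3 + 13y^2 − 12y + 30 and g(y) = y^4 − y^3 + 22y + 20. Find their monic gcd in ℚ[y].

y^2 − 4y + 10

Repeated division with remainder:
  y^4 − 4y^3 + 13y^2 − 12y + 30 = (y^4 − y^3 + 22y + 20) + (−3y^3 + 13y^2 − 34y + 10)
  y^4 − y^3 + 22y + 20 = (−(1/3)y − 10/9)(−3y^3 + 13y^2 − 34y + 10) + ((28/9)y^2 − (112/9)y + 280/9)
  −3y^3 + 13y^2 − 34y + 10 = (−(27/28)y + 9/28)((28/9)y^2 − (112/9)y + 280/9) + (0)
Last nonzero remainder: (28/9)y^2 − (112/9)y + 280/9. Dividing through by 28/9 gives the monic gcd y^2 − 4y + 10.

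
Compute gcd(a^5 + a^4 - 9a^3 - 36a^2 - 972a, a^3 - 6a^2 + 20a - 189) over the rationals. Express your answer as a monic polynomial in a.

a^2 + a + 27

By polynomial division,
  a^5 + a^4 - 9a^3 - 36a^2 - 972a = (a^2 + 7a + 13)(a^3 - 6a^2 + 20a - 189) + (91a^2 + 91a + 2457)
  a^3 - 6a^2 + 20a - 189 = ((1/91)a - 1/13)(91a^2 + 91a + 2457) + (0)
Last nonzero remainder: 91a^2 + 91a + 2457. Dividing through by 91 gives the monic gcd a^2 + a + 27.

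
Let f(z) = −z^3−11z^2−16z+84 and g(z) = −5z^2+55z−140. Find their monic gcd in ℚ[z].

1

Apply the Euclidean algorithm:
  −z^3−11z^2−16z+84 = ((1/5)z+22/5)(−5z^2+55z−140) + (−230z+700)
  −5z^2+55z−140 = ((1/46)z−183/1058)(−230z+700) + (−10010/529)
  −230z+700 = ((12167/1001)z−5290/143)(−10010/529) + (0)
The last nonzero remainder is the constant −10010/529, so the polynomials are coprime and gcd = 1.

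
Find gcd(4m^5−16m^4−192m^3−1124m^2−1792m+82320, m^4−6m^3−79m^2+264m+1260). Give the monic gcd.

By polynomial division,
  4m^5−16m^4−192m^3−1124m^2−1792m+82320 = (4m+8)(m^4−6m^3−79m^2+264m+1260) + (172m^3−1548m^2−8944m+72240)
  m^4−6m^3−79m^2+264m+1260 = ((1/172)m+3/172)(172m^3−1548m^2−8944m+72240) + (0)
Last nonzero remainder: 172m^3−1548m^2−8944m+72240. Dividing through by 172 gives the monic gcd m^3−9m^2−52m+420.

m^3−9m^2−52m+420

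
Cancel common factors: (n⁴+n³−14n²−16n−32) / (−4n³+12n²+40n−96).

By polynomial division,
  n⁴+n³−14n²−16n−32 = (−(1/4)n−1)(−4n³+12n²+40n−96) + (8n²−128)
  −4n³+12n²+40n−96 = (−(1/2)n+3/2)(8n²−128) + (−24n+96)
  8n²−128 = (−(1/3)n−4/3)(−24n+96) + (0)
Last nonzero remainder: −24n+96. Dividing through by −24 gives the monic gcd n−4.
Cancel n−4 from numerator and denominator to get the reduced form.

(−n³−5n²−6n−8)/(4n²+4n−24)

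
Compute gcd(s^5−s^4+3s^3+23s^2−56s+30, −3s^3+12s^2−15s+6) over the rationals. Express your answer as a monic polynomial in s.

By polynomial division,
  s^5−s^4+3s^3+23s^2−56s+30 = (−(1/3)s^2−s−10/3)(−3s^3+12s^2−15s+6) + (50s^2−100s+50)
  −3s^3+12s^2−15s+6 = (−(3/50)s+3/25)(50s^2−100s+50) + (0)
Last nonzero remainder: 50s^2−100s+50. Dividing through by 50 gives the monic gcd s^2−2s+1.

s^2−2s+1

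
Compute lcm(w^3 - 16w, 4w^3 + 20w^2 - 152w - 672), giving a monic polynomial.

Apply the Euclidean algorithm:
  w^3 - 16w = (1/4)(4w^3 + 20w^2 - 152w - 672) + (-5w^2 + 22w + 168)
  4w^3 + 20w^2 - 152w - 672 = (-(4/5)w - 188/25)(-5w^2 + 22w + 168) + ((3696/25)w + 14784/25)
  -5w^2 + 22w + 168 = (-(125/3696)w + 25/88)((3696/25)w + 14784/25) + (0)
Last nonzero remainder: (3696/25)w + 14784/25. Dividing through by 3696/25 gives the monic gcd w + 4.
Then lcm(f, g) = f·g / gcd(f, g); expanding and making the result monic gives the answer.

w^5 + w^4 - 58w^3 - 16w^2 + 672w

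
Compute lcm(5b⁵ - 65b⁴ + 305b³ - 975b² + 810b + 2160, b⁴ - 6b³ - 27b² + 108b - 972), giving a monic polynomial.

Apply the Euclidean algorithm:
  5b⁵ - 65b⁴ + 305b³ - 975b² + 810b + 2160 = (5b - 35)(b⁴ - 6b³ - 27b² + 108b - 972) + (230b³ - 2460b² + 9450b - 31860)
  b⁴ - 6b³ - 27b² + 108b - 972 = ((1/230)b + 54/2645)(230b³ - 2460b² + 9450b - 31860) + (-(9450/529)b² + (28350/529)b - 170100/529)
  230b³ - 2460b² + 9450b - 31860 = (-(12167/945)b + 31211/315)(-(9450/529)b² + (28350/529)b - 170100/529) + (0)
Last nonzero remainder: -(9450/529)b² + (28350/529)b - 170100/529. Dividing through by -9450/529 gives the monic gcd b² - 3b + 18.
Then lcm(f, g) = f·g / gcd(f, g); expanding and making the result monic gives the answer.

b⁷ - 16b⁶ + 46b⁵ + 324b⁴ - 2547b³ + 10476b² - 10044b - 23328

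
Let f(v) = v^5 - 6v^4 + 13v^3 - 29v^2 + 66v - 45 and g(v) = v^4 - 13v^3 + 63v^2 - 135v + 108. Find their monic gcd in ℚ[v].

v^2 - 6v + 9

Euclidean algorithm in ℚ[v]:
  v^5 - 6v^4 + 13v^3 - 29v^2 + 66v - 45 = (v + 7)(v^4 - 13v^3 + 63v^2 - 135v + 108) + (41v^3 - 335v^2 + 903v - 801)
  v^4 - 13v^3 + 63v^2 - 135v + 108 = ((1/41)v - 198/1681)(41v^3 - 335v^2 + 903v - 801) + ((2550/1681)v^2 - (15300/1681)v + 22950/1681)
  41v^3 - 335v^2 + 903v - 801 = ((68921/2550)v - 149609/2550)((2550/1681)v^2 - (15300/1681)v + 22950/1681) + (0)
Last nonzero remainder: (2550/1681)v^2 - (15300/1681)v + 22950/1681. Dividing through by 2550/1681 gives the monic gcd v^2 - 6v + 9.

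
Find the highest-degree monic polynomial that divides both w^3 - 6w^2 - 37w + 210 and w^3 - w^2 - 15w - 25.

w - 5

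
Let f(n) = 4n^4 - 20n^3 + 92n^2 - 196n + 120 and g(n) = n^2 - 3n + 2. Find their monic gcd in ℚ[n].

n^2 - 3n + 2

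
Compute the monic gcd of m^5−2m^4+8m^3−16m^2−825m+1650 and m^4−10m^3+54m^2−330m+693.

Euclidean algorithm in ℚ[m]:
  m^5−2m^4+8m^3−16m^2−825m+1650 = (m+8)(m^4−10m^3+54m^2−330m+693) + (34m^3−118m^2+1122m−3894)
  m^4−10m^3+54m^2−330m+693 = ((1/34)m−111/578)(34m^3−118m^2+1122m−3894) + (−(480/289)m^2−15840/289)
  34m^3−118m^2+1122m−3894 = (−(4913/240)m+17051/240)(−(480/289)m^2−15840/289) + (0)
Last nonzero remainder: −(480/289)m^2−15840/289. Dividing through by −480/289 gives the monic gcd m^2+33.

m^2+33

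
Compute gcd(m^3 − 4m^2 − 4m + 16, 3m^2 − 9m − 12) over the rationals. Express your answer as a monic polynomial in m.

Euclidean algorithm in ℚ[m]:
  m^3 − 4m^2 − 4m + 16 = ((1/3)m − 1/3)(3m^2 − 9m − 12) + (−3m + 12)
  3m^2 − 9m − 12 = (−m − 1)(−3m + 12) + (0)
Last nonzero remainder: −3m + 12. Dividing through by −3 gives the monic gcd m − 4.

m − 4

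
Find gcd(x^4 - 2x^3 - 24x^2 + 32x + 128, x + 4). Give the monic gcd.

x + 4

Euclidean algorithm in ℚ[x]:
  x^4 - 2x^3 - 24x^2 + 32x + 128 = (x^3 - 6x^2 + 32)(x + 4) + (0)
The last nonzero remainder x + 4 is already monic.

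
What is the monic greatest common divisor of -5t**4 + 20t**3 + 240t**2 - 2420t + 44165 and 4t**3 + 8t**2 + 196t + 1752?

By polynomial division,
  -5t**4 + 20t**3 + 240t**2 - 2420t + 44165 = (-(5/4)t + 15/2)(4t**3 + 8t**2 + 196t + 1752) + (425t**2 - 1700t + 31025)
  4t**3 + 8t**2 + 196t + 1752 = ((4/425)t + 24/425)(425t**2 - 1700t + 31025) + (0)
Last nonzero remainder: 425t**2 - 1700t + 31025. Dividing through by 425 gives the monic gcd t**2 - 4t + 73.

t**2 - 4t + 73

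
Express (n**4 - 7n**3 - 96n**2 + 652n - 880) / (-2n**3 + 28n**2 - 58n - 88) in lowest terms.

By polynomial division,
  n**4 - 7n**3 - 96n**2 + 652n - 880 = (-(1/2)n - 7/2)(-2n**3 + 28n**2 - 58n - 88) + (-27n**2 + 405n - 1188)
  -2n**3 + 28n**2 - 58n - 88 = ((2/27)n + 2/27)(-27n**2 + 405n - 1188) + (0)
Last nonzero remainder: -27n**2 + 405n - 1188. Dividing through by -27 gives the monic gcd n**2 - 15n + 44.
Cancel n**2 - 15n + 44 from numerator and denominator to get the reduced form.

(-n**2 - 8n + 20)/(2n + 2)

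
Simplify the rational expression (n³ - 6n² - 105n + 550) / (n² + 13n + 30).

Repeated division with remainder:
  n³ - 6n² - 105n + 550 = (n - 19)(n² + 13n + 30) + (112n + 1120)
  n² + 13n + 30 = ((1/112)n + 3/112)(112n + 1120) + (0)
Last nonzero remainder: 112n + 1120. Dividing through by 112 gives the monic gcd n + 10.
Cancel n + 10 from numerator and denominator to get the reduced form.

(n² - 16n + 55)/(n + 3)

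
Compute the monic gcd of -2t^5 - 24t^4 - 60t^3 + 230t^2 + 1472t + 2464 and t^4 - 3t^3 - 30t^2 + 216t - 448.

t^2 + 3t - 28

By polynomial division,
  -2t^5 - 24t^4 - 60t^3 + 230t^2 + 1472t + 2464 = (-2t - 30)(t^4 - 3t^3 - 30t^2 + 216t - 448) + (-210t^3 - 238t^2 + 7056t - 10976)
  t^4 - 3t^3 - 30t^2 + 216t - 448 = (-(1/210)t + 31/1575)(-210t^3 - 238t^2 + 7056t - 10976) + ((1864/225)t^2 + (1864/75)t - 52192/225)
  -210t^3 - 238t^2 + 7056t - 10976 = (-(23625/932)t + 11025/233)((1864/225)t^2 + (1864/75)t - 52192/225) + (0)
Last nonzero remainder: (1864/225)t^2 + (1864/75)t - 52192/225. Dividing through by 1864/225 gives the monic gcd t^2 + 3t - 28.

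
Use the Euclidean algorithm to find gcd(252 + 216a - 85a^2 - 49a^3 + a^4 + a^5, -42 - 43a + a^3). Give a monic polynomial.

-42 - 43a + a^3

Euclidean algorithm in ℚ[a]:
  a^5 + a^4 - 49a^3 - 85a^2 + 216a + 252 = (a^2 + a - 6)(a^3 - 43a - 42) + (0)
The last nonzero remainder a^3 - 43a - 42 is already monic.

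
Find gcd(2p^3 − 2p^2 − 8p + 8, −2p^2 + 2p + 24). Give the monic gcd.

Euclidean algorithm in ℚ[p]:
  2p^3 − 2p^2 − 8p + 8 = (−p)(−2p^2 + 2p + 24) + (16p + 8)
  −2p^2 + 2p + 24 = (−(1/8)p + 3/16)(16p + 8) + (45/2)
  16p + 8 = ((32/45)p + 16/45)(45/2) + (0)
The last nonzero remainder is the constant 45/2, so the polynomials are coprime and gcd = 1.

1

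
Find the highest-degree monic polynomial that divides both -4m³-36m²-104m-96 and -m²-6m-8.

m²+6m+8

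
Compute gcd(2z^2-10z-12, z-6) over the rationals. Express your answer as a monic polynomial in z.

z-6

Apply the Euclidean algorithm:
  2z^2-10z-12 = (2z+2)(z-6) + (0)
The last nonzero remainder z-6 is already monic.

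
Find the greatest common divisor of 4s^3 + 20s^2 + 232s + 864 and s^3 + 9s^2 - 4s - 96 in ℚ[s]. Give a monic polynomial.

Repeated division with remainder:
  4s^3 + 20s^2 + 232s + 864 = (4)(s^3 + 9s^2 - 4s - 96) + (-16s^2 + 248s + 1248)
  s^3 + 9s^2 - 4s - 96 = (-(1/16)s - 49/32)(-16s^2 + 248s + 1248) + ((1815/4)s + 1815)
  -16s^2 + 248s + 1248 = (-(64/1815)s + 416/605)((1815/4)s + 1815) + (0)
Last nonzero remainder: (1815/4)s + 1815. Dividing through by 1815/4 gives the monic gcd s + 4.

s + 4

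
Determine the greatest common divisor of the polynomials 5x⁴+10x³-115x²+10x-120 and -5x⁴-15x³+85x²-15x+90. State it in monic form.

Apply the Euclidean algorithm:
  5x⁴+10x³-115x²+10x-120 = (-1)(-5x⁴-15x³+85x²-15x+90) + (-5x³-30x²-5x-30)
  -5x⁴-15x³+85x²-15x+90 = (x-3)(-5x³-30x²-5x-30) + (0)
Last nonzero remainder: -5x³-30x²-5x-30. Dividing through by -5 gives the monic gcd x³+6x²+x+6.

x³+6x²+x+6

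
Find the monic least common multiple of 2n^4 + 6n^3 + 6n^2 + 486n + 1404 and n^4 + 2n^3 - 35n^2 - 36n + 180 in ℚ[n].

By polynomial division,
  2n^4 + 6n^3 + 6n^2 + 486n + 1404 = (2)(n^4 + 2n^3 - 35n^2 - 36n + 180) + (2n^3 + 76n^2 + 558n + 1044)
  n^4 + 2n^3 - 35n^2 - 36n + 180 = ((1/2)n - 18)(2n^3 + 76n^2 + 558n + 1044) + (1054n^2 + 9486n + 18972)
  2n^3 + 76n^2 + 558n + 1044 = ((1/527)n + 29/527)(1054n^2 + 9486n + 18972) + (0)
Last nonzero remainder: 1054n^2 + 9486n + 18972. Dividing through by 1054 gives the monic gcd n^2 + 9n + 18.
Then lcm(f, g) = f·g / gcd(f, g); expanding and making the result monic gives the answer.

n^6 - 4n^5 - 8n^4 + 252n^3 - 969n^2 - 2484n + 7020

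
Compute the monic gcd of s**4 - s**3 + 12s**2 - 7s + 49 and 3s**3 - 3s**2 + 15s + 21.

Apply the Euclidean algorithm:
  s**4 - s**3 + 12s**2 - 7s + 49 = ((1/3)s)(3s**3 - 3s**2 + 15s + 21) + (7s**2 - 14s + 49)
  3s**3 - 3s**2 + 15s + 21 = ((3/7)s + 3/7)(7s**2 - 14s + 49) + (0)
Last nonzero remainder: 7s**2 - 14s + 49. Dividing through by 7 gives the monic gcd s**2 - 2s + 7.

s**2 - 2s + 7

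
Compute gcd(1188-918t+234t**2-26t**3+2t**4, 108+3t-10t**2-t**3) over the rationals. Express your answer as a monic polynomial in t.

Euclidean algorithm in ℚ[t]:
  2t**4-26t**3+234t**2-918t+1188 = (-2t+46)(-t**3-10t**2+3t+108) + (700t**2-840t-3780)
  -t**3-10t**2+3t+108 = (-(1/700)t-2/125)(700t**2-840t-3780) + (-(396/25)t+1188/25)
  700t**2-840t-3780 = (-(4375/99)t-875/11)(-(396/25)t+1188/25) + (0)
Last nonzero remainder: -(396/25)t+1188/25. Dividing through by -396/25 gives the monic gcd t-3.

-3+t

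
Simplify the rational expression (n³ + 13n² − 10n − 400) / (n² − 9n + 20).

(n² + 18n + 80)/(n − 4)

Apply the Euclidean algorithm:
  n³ + 13n² − 10n − 400 = (n + 22)(n² − 9n + 20) + (168n − 840)
  n² − 9n + 20 = ((1/168)n − 1/42)(168n − 840) + (0)
Last nonzero remainder: 168n − 840. Dividing through by 168 gives the monic gcd n − 5.
Cancel n − 5 from numerator and denominator to get the reduced form.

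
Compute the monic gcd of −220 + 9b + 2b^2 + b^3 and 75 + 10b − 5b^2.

−5 + b

Repeated division with remainder:
  b^3 + 2b^2 + 9b − 220 = (−(1/5)b − 4/5)(−5b^2 + 10b + 75) + (32b − 160)
  −5b^2 + 10b + 75 = (−(5/32)b − 15/32)(32b − 160) + (0)
Last nonzero remainder: 32b − 160. Dividing through by 32 gives the monic gcd b − 5.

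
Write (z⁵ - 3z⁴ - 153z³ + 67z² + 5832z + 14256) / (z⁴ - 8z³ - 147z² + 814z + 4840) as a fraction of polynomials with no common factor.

Apply the Euclidean algorithm:
  z⁵ - 3z⁴ - 153z³ + 67z² + 5832z + 14256 = (z + 5)(z⁴ - 8z³ - 147z² + 814z + 4840) + (34z³ - 12z² - 3078z - 9944)
  z⁴ - 8z³ - 147z² + 814z + 4840 = ((1/34)z - 65/289)(34z³ - 12z² - 3078z - 9944) + (-(17100/289)z² + (119700/289)z + 752400/289)
  34z³ - 12z² - 3078z - 9944 = (-(4913/8550)z - 32657/8550)(-(17100/289)z² + (119700/289)z + 752400/289) + (0)
Last nonzero remainder: -(17100/289)z² + (119700/289)z + 752400/289. Dividing through by -17100/289 gives the monic gcd z² - 7z - 44.
Cancel z² - 7z - 44 from numerator and denominator to get the reduced form.

(z³ + 4z² - 81z - 324)/(z² - z - 110)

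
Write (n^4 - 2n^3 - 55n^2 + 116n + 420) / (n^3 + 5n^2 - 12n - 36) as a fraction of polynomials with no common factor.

(n^3 - 4n^2 - 47n + 210)/(n^2 + 3n - 18)

Euclidean algorithm in ℚ[n]:
  n^4 - 2n^3 - 55n^2 + 116n + 420 = (n - 7)(n^3 + 5n^2 - 12n - 36) + (-8n^2 + 68n + 168)
  n^3 + 5n^2 - 12n - 36 = (-(1/8)n - 27/16)(-8n^2 + 68n + 168) + ((495/4)n + 495/2)
  -8n^2 + 68n + 168 = (-(32/495)n + 112/165)((495/4)n + 495/2) + (0)
Last nonzero remainder: (495/4)n + 495/2. Dividing through by 495/4 gives the monic gcd n + 2.
Cancel n + 2 from numerator and denominator to get the reduced form.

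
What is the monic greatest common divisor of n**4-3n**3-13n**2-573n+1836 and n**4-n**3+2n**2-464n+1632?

n**2+9n+68

By polynomial division,
  n**4-3n**3-13n**2-573n+1836 = (n**4-n**3+2n**2-464n+1632) + (-2n**3-15n**2-109n+204)
  n**4-n**3+2n**2-464n+1632 = (-(1/2)n+17/4)(-2n**3-15n**2-109n+204) + ((45/4)n**2+(405/4)n+765)
  -2n**3-15n**2-109n+204 = (-(8/45)n+4/15)((45/4)n**2+(405/4)n+765) + (0)
Last nonzero remainder: (45/4)n**2+(405/4)n+765. Dividing through by 45/4 gives the monic gcd n**2+9n+68.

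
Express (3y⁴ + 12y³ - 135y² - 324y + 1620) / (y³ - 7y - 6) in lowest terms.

Apply the Euclidean algorithm:
  3y⁴ + 12y³ - 135y² - 324y + 1620 = (3y + 12)(y³ - 7y - 6) + (-114y² - 222y + 1692)
  y³ - 7y - 6 = (-(1/114)y + 37/2166)(-114y² - 222y + 1692) + ((4200/361)y - 12600/361)
  -114y² - 222y + 1692 = (-(6859/700)y - 16967/350)((4200/361)y - 12600/361) + (0)
Last nonzero remainder: (4200/361)y - 12600/361. Dividing through by 4200/361 gives the monic gcd y - 3.
Cancel y - 3 from numerator and denominator to get the reduced form.

(3y³ + 21y² - 72y - 540)/(y² + 3y + 2)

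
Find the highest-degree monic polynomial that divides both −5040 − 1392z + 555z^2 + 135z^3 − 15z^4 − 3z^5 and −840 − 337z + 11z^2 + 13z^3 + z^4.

−105 − 29z + 5z^2 + z^3

By polynomial division,
  −3z^5 − 15z^4 + 135z^3 + 555z^2 − 1392z − 5040 = (−3z + 24)(z^4 + 13z^3 + 11z^2 − 337z − 840) + (−144z^3 − 720z^2 + 4176z + 15120)
  z^4 + 13z^3 + 11z^2 − 337z − 840 = (−(1/144)z − 1/18)(−144z^3 − 720z^2 + 4176z + 15120) + (0)
Last nonzero remainder: −144z^3 − 720z^2 + 4176z + 15120. Dividing through by −144 gives the monic gcd z^3 + 5z^2 − 29z − 105.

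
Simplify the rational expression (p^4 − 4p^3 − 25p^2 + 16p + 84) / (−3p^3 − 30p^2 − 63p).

Euclidean algorithm in ℚ[p]:
  p^4 − 4p^3 − 25p^2 + 16p + 84 = (−(1/3)p + 14/3)(−3p^3 − 30p^2 − 63p) + (94p^2 + 310p + 84)
  −3p^3 − 30p^2 − 63p = (−(3/94)p − 945/4418)(94p^2 + 310p + 84) + ((13230/2209)p + 39690/2209)
  94p^2 + 310p + 84 = ((103823/6615)p + 4418/945)((13230/2209)p + 39690/2209) + (0)
Last nonzero remainder: (13230/2209)p + 39690/2209. Dividing through by 13230/2209 gives the monic gcd p + 3.
Cancel p + 3 from numerator and denominator to get the reduced form.

(−p^3 + 7p^2 + 4p − 28)/(3p^2 + 21p)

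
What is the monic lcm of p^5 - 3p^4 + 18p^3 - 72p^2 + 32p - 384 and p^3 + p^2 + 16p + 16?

p^6 - 2p^5 + 15p^4 - 54p^3 - 40p^2 - 352p - 384

Repeated division with remainder:
  p^5 - 3p^4 + 18p^3 - 72p^2 + 32p - 384 = (p^2 - 4p + 6)(p^3 + p^2 + 16p + 16) + (-30p^2 - 480)
  p^3 + p^2 + 16p + 16 = (-(1/30)p - 1/30)(-30p^2 - 480) + (0)
Last nonzero remainder: -30p^2 - 480. Dividing through by -30 gives the monic gcd p^2 + 16.
Then lcm(f, g) = f·g / gcd(f, g); expanding and making the result monic gives the answer.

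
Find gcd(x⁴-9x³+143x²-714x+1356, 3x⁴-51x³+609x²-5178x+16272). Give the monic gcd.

x²-3x+113

Repeated division with remainder:
  x⁴-9x³+143x²-714x+1356 = (1/3)(3x⁴-51x³+609x²-5178x+16272) + (8x³-60x²+1012x-4068)
  3x⁴-51x³+609x²-5178x+16272 = ((3/8)x-57/16)(8x³-60x²+1012x-4068) + ((63/4)x²-(189/4)x+7119/4)
  8x³-60x²+1012x-4068 = ((32/63)x-16/7)((63/4)x²-(189/4)x+7119/4) + (0)
Last nonzero remainder: (63/4)x²-(189/4)x+7119/4. Dividing through by 63/4 gives the monic gcd x²-3x+113.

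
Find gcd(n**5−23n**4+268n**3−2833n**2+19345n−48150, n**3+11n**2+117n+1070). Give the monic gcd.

By polynomial division,
  n**5−23n**4+268n**3−2833n**2+19345n−48150 = (n**2−34n+525)(n**3+11n**2+117n+1070) + (−5700n**2−5700n−609900)
  n**3+11n**2+117n+1070 = (−(1/5700)n−1/570)(−5700n**2−5700n−609900) + (0)
Last nonzero remainder: −5700n**2−5700n−609900. Dividing through by −5700 gives the monic gcd n**2+n+107.

n**2+n+107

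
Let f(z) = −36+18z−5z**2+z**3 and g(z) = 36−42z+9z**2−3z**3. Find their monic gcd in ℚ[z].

12−2z+z**2

By polynomial division,
  z**3−5z**2+18z−36 = (−1/3)(−3z**3+9z**2−42z+36) + (−2z**2+4z−24)
  −3z**3+9z**2−42z+36 = ((3/2)z−3/2)(−2z**2+4z−24) + (0)
Last nonzero remainder: −2z**2+4z−24. Dividing through by −2 gives the monic gcd z**2−2z+12.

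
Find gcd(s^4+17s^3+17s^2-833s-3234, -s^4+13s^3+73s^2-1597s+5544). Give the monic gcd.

Repeated division with remainder:
  s^4+17s^3+17s^2-833s-3234 = (-1)(-s^4+13s^3+73s^2-1597s+5544) + (30s^3+90s^2-2430s+2310)
  -s^4+13s^3+73s^2-1597s+5544 = (-(1/30)s+8/15)(30s^3+90s^2-2430s+2310) + (-56s^2-224s+4312)
  30s^3+90s^2-2430s+2310 = (-(15/28)s+15/28)(-56s^2-224s+4312) + (0)
Last nonzero remainder: -56s^2-224s+4312. Dividing through by -56 gives the monic gcd s^2+4s-77.

s^2+4s-77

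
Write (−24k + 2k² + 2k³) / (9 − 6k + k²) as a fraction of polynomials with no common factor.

(8k + 2k²)/(−3 + k)

Apply the Euclidean algorithm:
  2k³ + 2k² − 24k = (2k + 14)(k² − 6k + 9) + (42k − 126)
  k² − 6k + 9 = ((1/42)k − 1/14)(42k − 126) + (0)
Last nonzero remainder: 42k − 126. Dividing through by 42 gives the monic gcd k − 3.
Cancel k − 3 from numerator and denominator to get the reduced form.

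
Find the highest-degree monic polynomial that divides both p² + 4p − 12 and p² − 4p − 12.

Euclidean algorithm in ℚ[p]:
  p² + 4p − 12 = (p² − 4p − 12) + (8p)
  p² − 4p − 12 = ((1/8)p − 1/2)(8p) + (−12)
  8p = (−(2/3)p)(−12) + (0)
The last nonzero remainder is the constant −12, so the polynomials are coprime and gcd = 1.

1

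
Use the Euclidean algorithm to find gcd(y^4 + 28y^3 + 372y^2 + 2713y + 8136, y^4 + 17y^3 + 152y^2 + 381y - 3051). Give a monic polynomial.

Apply the Euclidean algorithm:
  y^4 + 28y^3 + 372y^2 + 2713y + 8136 = (y^4 + 17y^3 + 152y^2 + 381y - 3051) + (11y^3 + 220y^2 + 2332y + 11187)
  y^4 + 17y^3 + 152y^2 + 381y - 3051 = ((1/11)y - 3/11)(11y^3 + 220y^2 + 2332y + 11187) + (0)
Last nonzero remainder: 11y^3 + 220y^2 + 2332y + 11187. Dividing through by 11 gives the monic gcd y^3 + 20y^2 + 212y + 1017.

y^3 + 20y^2 + 212y + 1017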